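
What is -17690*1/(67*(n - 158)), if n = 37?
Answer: 17690/8107 ≈ 2.1821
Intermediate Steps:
-17690*1/(67*(n - 158)) = -17690*1/(67*(37 - 158)) = -17690/(67*(-121)) = -17690/(-8107) = -17690*(-1/8107) = 17690/8107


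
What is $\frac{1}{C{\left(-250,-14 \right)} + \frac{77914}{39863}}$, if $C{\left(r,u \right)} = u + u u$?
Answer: $\frac{39863}{7332980} \approx 0.0054361$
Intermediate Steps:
$C{\left(r,u \right)} = u + u^{2}$
$\frac{1}{C{\left(-250,-14 \right)} + \frac{77914}{39863}} = \frac{1}{- 14 \left(1 - 14\right) + \frac{77914}{39863}} = \frac{1}{\left(-14\right) \left(-13\right) + 77914 \cdot \frac{1}{39863}} = \frac{1}{182 + \frac{77914}{39863}} = \frac{1}{\frac{7332980}{39863}} = \frac{39863}{7332980}$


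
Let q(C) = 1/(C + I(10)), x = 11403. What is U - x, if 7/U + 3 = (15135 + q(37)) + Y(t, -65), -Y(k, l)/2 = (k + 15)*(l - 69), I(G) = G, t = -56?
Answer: -2220950578/194769 ≈ -11403.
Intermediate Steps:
Y(k, l) = -2*(-69 + l)*(15 + k) (Y(k, l) = -2*(k + 15)*(l - 69) = -2*(15 + k)*(-69 + l) = -2*(-69 + l)*(15 + k))
q(C) = 1/(10 + C) (q(C) = 1/(C + 10) = 1/(10 + C))
U = 329/194769 (U = 7/(-3 + ((15135 + 1/(10 + 37)) + (2070 - 30*(-65) + 138*(-56) - 2*(-56)*(-65)))) = 7/(-3 + ((15135 + 1/47) + (2070 + 1950 - 7728 - 7280))) = 7/(-3 + ((15135 + 1/47) - 10988)) = 7/(-3 + (711346/47 - 10988)) = 7/(-3 + 194910/47) = 7/(194769/47) = 7*(47/194769) = 329/194769 ≈ 0.0016892)
U - x = 329/194769 - 1*11403 = 329/194769 - 11403 = -2220950578/194769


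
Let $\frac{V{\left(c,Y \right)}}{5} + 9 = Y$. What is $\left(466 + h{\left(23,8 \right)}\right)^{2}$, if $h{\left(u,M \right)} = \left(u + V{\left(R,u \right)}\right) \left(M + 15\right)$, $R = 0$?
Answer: $6786025$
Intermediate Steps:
$V{\left(c,Y \right)} = -45 + 5 Y$
$h{\left(u,M \right)} = \left(-45 + 6 u\right) \left(15 + M\right)$ ($h{\left(u,M \right)} = \left(u + \left(-45 + 5 u\right)\right) \left(M + 15\right) = \left(-45 + 6 u\right) \left(15 + M\right)$)
$\left(466 + h{\left(23,8 \right)}\right)^{2} = \left(466 + \left(-675 - 360 + 90 \cdot 23 + 6 \cdot 8 \cdot 23\right)\right)^{2} = \left(466 + \left(-675 - 360 + 2070 + 1104\right)\right)^{2} = \left(466 + 2139\right)^{2} = 2605^{2} = 6786025$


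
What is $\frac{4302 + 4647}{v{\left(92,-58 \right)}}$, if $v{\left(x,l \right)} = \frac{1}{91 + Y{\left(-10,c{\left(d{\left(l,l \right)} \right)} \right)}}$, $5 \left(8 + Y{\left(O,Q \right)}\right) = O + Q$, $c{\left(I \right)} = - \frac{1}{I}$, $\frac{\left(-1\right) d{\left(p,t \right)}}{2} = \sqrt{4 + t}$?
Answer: $724869 - \frac{2983 i \sqrt{6}}{60} \approx 7.2487 \cdot 10^{5} - 121.78 i$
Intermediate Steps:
$d{\left(p,t \right)} = - 2 \sqrt{4 + t}$
$Y{\left(O,Q \right)} = -8 + \frac{O}{5} + \frac{Q}{5}$ ($Y{\left(O,Q \right)} = -8 + \frac{O + Q}{5} = -8 + \left(\frac{O}{5} + \frac{Q}{5}\right) = -8 + \frac{O}{5} + \frac{Q}{5}$)
$v{\left(x,l \right)} = \frac{1}{81 + \frac{1}{10 \sqrt{4 + l}}}$ ($v{\left(x,l \right)} = \frac{1}{91 + \left(-8 + \frac{1}{5} \left(-10\right) + \frac{\left(-1\right) \frac{1}{\left(-2\right) \sqrt{4 + l}}}{5}\right)} = \frac{1}{91 - \left(10 - - \frac{\left(- \frac{1}{2}\right) \frac{1}{\sqrt{4 + l}}}{5}\right)} = \frac{1}{91 - \left(10 - \frac{1}{10 \sqrt{4 + l}}\right)} = \frac{1}{81 + \frac{1}{10 \sqrt{4 + l}}}$)
$\frac{4302 + 4647}{v{\left(92,-58 \right)}} = \frac{4302 + 4647}{10 \frac{1}{1 + 810 \sqrt{4 - 58}} \sqrt{4 - 58}} = \frac{8949}{10 \frac{1}{1 + 810 \sqrt{-54}} \sqrt{-54}} = \frac{8949}{10 \frac{1}{1 + 810 \cdot 3 i \sqrt{6}} \cdot 3 i \sqrt{6}} = \frac{8949}{10 \frac{1}{1 + 2430 i \sqrt{6}} \cdot 3 i \sqrt{6}} = \frac{8949}{30 i \sqrt{6} \frac{1}{1 + 2430 i \sqrt{6}}} = 8949 \left(- \frac{i \sqrt{6} \left(1 + 2430 i \sqrt{6}\right)}{180}\right) = - \frac{2983 i \sqrt{6} \left(1 + 2430 i \sqrt{6}\right)}{60}$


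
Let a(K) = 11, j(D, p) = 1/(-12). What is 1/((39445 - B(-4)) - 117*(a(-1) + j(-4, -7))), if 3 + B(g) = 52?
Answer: 4/152475 ≈ 2.6234e-5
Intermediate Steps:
j(D, p) = -1/12
B(g) = 49 (B(g) = -3 + 52 = 49)
1/((39445 - B(-4)) - 117*(a(-1) + j(-4, -7))) = 1/((39445 - 1*49) - 117*(11 - 1/12)) = 1/((39445 - 49) - 117*131/12) = 1/(39396 - 5109/4) = 1/(152475/4) = 4/152475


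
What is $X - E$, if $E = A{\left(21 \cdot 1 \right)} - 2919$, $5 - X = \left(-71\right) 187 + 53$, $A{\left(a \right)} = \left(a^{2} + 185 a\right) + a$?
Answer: $11801$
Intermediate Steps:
$A{\left(a \right)} = a^{2} + 186 a$
$X = 13229$ ($X = 5 - \left(\left(-71\right) 187 + 53\right) = 5 - \left(-13277 + 53\right) = 5 - -13224 = 5 + 13224 = 13229$)
$E = 1428$ ($E = 21 \cdot 1 \left(186 + 21 \cdot 1\right) - 2919 = 21 \left(186 + 21\right) - 2919 = 21 \cdot 207 - 2919 = 4347 - 2919 = 1428$)
$X - E = 13229 - 1428 = 11801$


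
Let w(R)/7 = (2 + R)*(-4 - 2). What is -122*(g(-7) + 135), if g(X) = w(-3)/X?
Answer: -15738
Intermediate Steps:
w(R) = -84 - 42*R (w(R) = 7*((2 + R)*(-4 - 2)) = 7*((2 + R)*(-6)) = 7*(-12 - 6*R) = -84 - 42*R)
g(X) = 42/X (g(X) = (-84 - 42*(-3))/X = (-84 + 126)/X = 42/X)
-122*(g(-7) + 135) = -122*(42/(-7) + 135) = -122*(42*(-1/7) + 135) = -122*(-6 + 135) = -122*129 = -15738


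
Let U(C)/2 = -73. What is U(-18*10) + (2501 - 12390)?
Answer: -10035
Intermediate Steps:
U(C) = -146 (U(C) = 2*(-73) = -146)
U(-18*10) + (2501 - 12390) = -146 + (2501 - 12390) = -146 - 9889 = -10035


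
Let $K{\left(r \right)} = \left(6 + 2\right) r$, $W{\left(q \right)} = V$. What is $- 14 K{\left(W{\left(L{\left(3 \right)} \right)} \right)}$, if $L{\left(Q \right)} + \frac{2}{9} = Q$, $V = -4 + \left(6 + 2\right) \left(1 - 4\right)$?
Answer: $3136$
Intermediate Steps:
$V = -28$ ($V = -4 + 8 \left(-3\right) = -4 - 24 = -28$)
$L{\left(Q \right)} = - \frac{2}{9} + Q$
$W{\left(q \right)} = -28$
$K{\left(r \right)} = 8 r$
$- 14 K{\left(W{\left(L{\left(3 \right)} \right)} \right)} = - 14 \cdot 8 \left(-28\right) = \left(-14\right) \left(-224\right) = 3136$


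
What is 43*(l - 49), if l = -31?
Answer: -3440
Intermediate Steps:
43*(l - 49) = 43*(-31 - 49) = 43*(-80) = -3440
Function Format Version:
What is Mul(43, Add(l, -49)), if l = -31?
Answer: -3440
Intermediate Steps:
Mul(43, Add(l, -49)) = Mul(43, Add(-31, -49)) = Mul(43, -80) = -3440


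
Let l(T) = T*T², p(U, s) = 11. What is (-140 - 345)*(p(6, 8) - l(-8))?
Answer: -253655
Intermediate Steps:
l(T) = T³
(-140 - 345)*(p(6, 8) - l(-8)) = (-140 - 345)*(11 - 1*(-8)³) = -485*(11 - 1*(-512)) = -485*(11 + 512) = -485*523 = -253655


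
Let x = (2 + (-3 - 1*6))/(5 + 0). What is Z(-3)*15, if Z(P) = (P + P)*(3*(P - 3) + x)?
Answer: 1746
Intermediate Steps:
x = -7/5 (x = (2 + (-3 - 6))/5 = (2 - 9)*(⅕) = -7*⅕ = -7/5 ≈ -1.4000)
Z(P) = 2*P*(-52/5 + 3*P) (Z(P) = (P + P)*(3*(P - 3) - 7/5) = (2*P)*(3*(-3 + P) - 7/5) = (2*P)*((-9 + 3*P) - 7/5) = (2*P)*(-52/5 + 3*P) = 2*P*(-52/5 + 3*P))
Z(-3)*15 = ((⅖)*(-3)*(-52 + 15*(-3)))*15 = ((⅖)*(-3)*(-52 - 45))*15 = ((⅖)*(-3)*(-97))*15 = (582/5)*15 = 1746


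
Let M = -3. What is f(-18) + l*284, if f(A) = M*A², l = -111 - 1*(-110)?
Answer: -1256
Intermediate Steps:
l = -1 (l = -111 + 110 = -1)
f(A) = -3*A²
f(-18) + l*284 = -3*(-18)² - 1*284 = -3*324 - 284 = -972 - 284 = -1256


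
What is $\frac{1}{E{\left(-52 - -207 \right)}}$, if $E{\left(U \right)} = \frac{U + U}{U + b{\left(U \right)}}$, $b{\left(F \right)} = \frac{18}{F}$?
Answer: $\frac{24043}{48050} \approx 0.50037$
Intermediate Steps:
$E{\left(U \right)} = \frac{2 U}{U + \frac{18}{U}}$ ($E{\left(U \right)} = \frac{U + U}{U + \frac{18}{U}} = \frac{2 U}{U + \frac{18}{U}}$)
$\frac{1}{E{\left(-52 - -207 \right)}} = \frac{1}{2 \left(-52 - -207\right)^{2} \frac{1}{18 + \left(-52 - -207\right)^{2}}} = \frac{1}{2 \left(-52 + 207\right)^{2} \frac{1}{18 + \left(-52 + 207\right)^{2}}} = \frac{1}{2 \cdot 155^{2} \frac{1}{18 + 155^{2}}} = \frac{1}{2 \cdot 24025 \frac{1}{18 + 24025}} = \frac{1}{2 \cdot 24025 \cdot \frac{1}{24043}} = \frac{1}{\frac{48050}{24043}} = \frac{24043}{48050}$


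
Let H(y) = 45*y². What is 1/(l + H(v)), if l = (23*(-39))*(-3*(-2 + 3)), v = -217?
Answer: 1/2121696 ≈ 4.7132e-7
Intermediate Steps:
l = 2691 (l = -(-2691) = -897*(-3) = 2691)
1/(l + H(v)) = 1/(2691 + 45*(-217)²) = 1/(2691 + 45*47089) = 1/(2691 + 2119005) = 1/2121696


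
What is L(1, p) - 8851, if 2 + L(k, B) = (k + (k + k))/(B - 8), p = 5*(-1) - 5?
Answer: -53119/6 ≈ -8853.2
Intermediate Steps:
p = -10 (p = -5 - 5 = -10)
L(k, B) = -2 + 3*k/(-8 + B) (L(k, B) = -2 + (k + (k + k))/(B - 8) = -2 + (k + 2*k)/(-8 + B) = -2 + (3*k)/(-8 + B) = -2 + 3*k/(-8 + B))
L(1, p) - 8851 = (16 - 2*(-10) + 3*1)/(-8 - 10) - 8851 = (16 + 20 + 3)/(-18) - 8851 = -1/18*39 - 8851 = -13/6 - 8851 = -53119/6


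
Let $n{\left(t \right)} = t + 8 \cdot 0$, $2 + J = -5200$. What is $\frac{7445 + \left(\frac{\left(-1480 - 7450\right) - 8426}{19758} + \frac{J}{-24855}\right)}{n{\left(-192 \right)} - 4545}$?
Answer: $- \frac{609299982131}{387711678555} \approx -1.5715$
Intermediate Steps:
$J = -5202$ ($J = -2 - 5200 = -5202$)
$n{\left(t \right)} = t$ ($n{\left(t \right)} = t + 0 = t$)
$\frac{7445 + \left(\frac{\left(-1480 - 7450\right) - 8426}{19758} + \frac{J}{-24855}\right)}{n{\left(-192 \right)} - 4545} = \frac{7445 + \left(\frac{\left(-1480 - 7450\right) - 8426}{19758} - \frac{5202}{-24855}\right)}{-192 - 4545} = \frac{7445 + \left(\left(-8930 - 8426\right) \frac{1}{19758} - - \frac{1734}{8285}\right)}{-192 - 4545} = \frac{7445 + \left(\left(-17356\right) \frac{1}{19758} + \frac{1734}{8285}\right)}{-4737} = \left(7445 + \left(- \frac{8678}{9879} + \frac{1734}{8285}\right)\right) \left(- \frac{1}{4737}\right) = \left(7445 - \frac{54767044}{81847515}\right) \left(- \frac{1}{4737}\right) = \frac{609299982131}{81847515} \left(- \frac{1}{4737}\right) = - \frac{609299982131}{387711678555}$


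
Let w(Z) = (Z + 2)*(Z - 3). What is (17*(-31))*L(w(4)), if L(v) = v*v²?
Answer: -113832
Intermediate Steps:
w(Z) = (-3 + Z)*(2 + Z) (w(Z) = (2 + Z)*(-3 + Z) = (-3 + Z)*(2 + Z))
L(v) = v³
(17*(-31))*L(w(4)) = (17*(-31))*(-6 + 4² - 1*4)³ = -527*(-6 + 16 - 4)³ = -527*6³ = -527*216 = -113832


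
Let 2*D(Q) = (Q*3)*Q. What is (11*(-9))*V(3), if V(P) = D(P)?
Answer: -2673/2 ≈ -1336.5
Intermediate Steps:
D(Q) = 3*Q**2/2 (D(Q) = ((Q*3)*Q)/2 = ((3*Q)*Q)/2 = (3*Q**2)/2 = 3*Q**2/2)
V(P) = 3*P**2/2
(11*(-9))*V(3) = (11*(-9))*((3/2)*3**2) = -297*9/2 = -99*27/2 = -2673/2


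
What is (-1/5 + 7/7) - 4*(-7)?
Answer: 144/5 ≈ 28.800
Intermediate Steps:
(-1/5 + 7/7) - 4*(-7) = (-1*1/5 + 7*(1/7)) + 28 = (-1/5 + 1) + 28 = 4/5 + 28 = 144/5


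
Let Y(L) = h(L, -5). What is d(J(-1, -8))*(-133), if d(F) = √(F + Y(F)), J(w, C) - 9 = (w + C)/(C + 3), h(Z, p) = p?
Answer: -133*√145/5 ≈ -320.31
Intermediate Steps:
Y(L) = -5
J(w, C) = 9 + (C + w)/(3 + C) (J(w, C) = 9 + (w + C)/(C + 3) = 9 + (C + w)/(3 + C))
d(F) = √(-5 + F) (d(F) = √(F - 5) = √(-5 + F))
d(J(-1, -8))*(-133) = √(-5 + (27 - 1 + 10*(-8))/(3 - 8))*(-133) = √(-5 + (27 - 1 - 80)/(-5))*(-133) = √(-5 - ⅕*(-54))*(-133) = √(-5 + 54/5)*(-133) = √(29/5)*(-133) = (√145/5)*(-133) = -133*√145/5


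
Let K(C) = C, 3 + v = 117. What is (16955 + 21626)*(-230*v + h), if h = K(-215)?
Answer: -1019888735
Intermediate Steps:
v = 114 (v = -3 + 117 = 114)
h = -215
(16955 + 21626)*(-230*v + h) = (16955 + 21626)*(-230*114 - 215) = 38581*(-26220 - 215) = 38581*(-26435) = -1019888735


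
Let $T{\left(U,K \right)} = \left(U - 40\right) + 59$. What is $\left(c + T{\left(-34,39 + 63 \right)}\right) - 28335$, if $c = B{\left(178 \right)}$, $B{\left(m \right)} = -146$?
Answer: $-28496$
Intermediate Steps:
$T{\left(U,K \right)} = 19 + U$ ($T{\left(U,K \right)} = \left(-40 + U\right) + 59 = 19 + U$)
$c = -146$
$\left(c + T{\left(-34,39 + 63 \right)}\right) - 28335 = \left(-146 + \left(19 - 34\right)\right) - 28335 = \left(-146 - 15\right) - 28335 = -161 - 28335 = -28496$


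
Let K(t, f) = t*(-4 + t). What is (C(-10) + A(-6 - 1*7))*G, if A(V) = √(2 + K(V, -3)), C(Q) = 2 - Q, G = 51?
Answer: 612 + 51*√223 ≈ 1373.6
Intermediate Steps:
A(V) = √(2 + V*(-4 + V))
(C(-10) + A(-6 - 1*7))*G = ((2 - 1*(-10)) + √(2 + (-6 - 1*7)*(-4 + (-6 - 1*7))))*51 = ((2 + 10) + √(2 + (-6 - 7)*(-4 + (-6 - 7))))*51 = (12 + √(2 - 13*(-4 - 13)))*51 = (12 + √(2 - 13*(-17)))*51 = (12 + √(2 + 221))*51 = (12 + √223)*51 = 612 + 51*√223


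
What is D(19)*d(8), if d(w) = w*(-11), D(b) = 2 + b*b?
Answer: -31944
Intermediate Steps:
D(b) = 2 + b²
d(w) = -11*w
D(19)*d(8) = (2 + 19²)*(-11*8) = (2 + 361)*(-88) = 363*(-88) = -31944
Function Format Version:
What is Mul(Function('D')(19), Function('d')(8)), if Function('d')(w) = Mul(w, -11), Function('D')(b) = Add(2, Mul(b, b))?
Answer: -31944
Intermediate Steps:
Function('D')(b) = Add(2, Pow(b, 2))
Function('d')(w) = Mul(-11, w)
Mul(Function('D')(19), Function('d')(8)) = Mul(Add(2, Pow(19, 2)), Mul(-11, 8)) = Mul(Add(2, 361), -88) = Mul(363, -88) = -31944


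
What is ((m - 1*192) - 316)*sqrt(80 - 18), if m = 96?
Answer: -412*sqrt(62) ≈ -3244.1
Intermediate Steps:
((m - 1*192) - 316)*sqrt(80 - 18) = ((96 - 1*192) - 316)*sqrt(80 - 18) = ((96 - 192) - 316)*sqrt(62) = (-96 - 316)*sqrt(62) = -412*sqrt(62)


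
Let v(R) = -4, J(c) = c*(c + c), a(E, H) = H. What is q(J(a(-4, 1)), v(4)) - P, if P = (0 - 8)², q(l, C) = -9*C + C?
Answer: -32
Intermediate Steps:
J(c) = 2*c² (J(c) = c*(2*c) = 2*c²)
q(l, C) = -8*C
P = 64 (P = (-8)² = 64)
q(J(a(-4, 1)), v(4)) - P = -8*(-4) - 1*64 = 32 - 64 = -32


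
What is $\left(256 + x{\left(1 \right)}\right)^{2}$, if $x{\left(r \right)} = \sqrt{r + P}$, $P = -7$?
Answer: $\left(256 + i \sqrt{6}\right)^{2} \approx 65530.0 + 1254.1 i$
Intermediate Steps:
$x{\left(r \right)} = \sqrt{-7 + r}$ ($x{\left(r \right)} = \sqrt{r - 7} = \sqrt{-7 + r}$)
$\left(256 + x{\left(1 \right)}\right)^{2} = \left(256 + \sqrt{-7 + 1}\right)^{2} = \left(256 + \sqrt{-6}\right)^{2} = \left(256 + i \sqrt{6}\right)^{2}$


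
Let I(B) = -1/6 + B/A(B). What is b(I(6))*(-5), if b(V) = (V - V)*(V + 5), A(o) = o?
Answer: 0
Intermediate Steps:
I(B) = ⅚ (I(B) = -1/6 + B/B = -1*⅙ + 1 = -⅙ + 1 = ⅚)
b(V) = 0 (b(V) = 0*(5 + V) = 0)
b(I(6))*(-5) = 0*(-5) = 0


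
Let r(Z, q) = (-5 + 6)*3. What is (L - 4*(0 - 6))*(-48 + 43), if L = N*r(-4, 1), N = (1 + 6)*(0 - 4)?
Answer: 300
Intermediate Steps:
N = -28 (N = 7*(-4) = -28)
r(Z, q) = 3 (r(Z, q) = 1*3 = 3)
L = -84 (L = -28*3 = -84)
(L - 4*(0 - 6))*(-48 + 43) = (-84 - 4*(0 - 6))*(-48 + 43) = (-84 - 4*(-6))*(-5) = (-84 + 24)*(-5) = -60*(-5) = 300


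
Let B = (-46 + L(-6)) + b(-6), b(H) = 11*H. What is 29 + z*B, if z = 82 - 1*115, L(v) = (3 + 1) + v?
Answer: 3791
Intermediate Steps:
L(v) = 4 + v
B = -114 (B = (-46 + (4 - 6)) + 11*(-6) = (-46 - 2) - 66 = -48 - 66 = -114)
z = -33 (z = 82 - 115 = -33)
29 + z*B = 29 - 33*(-114) = 29 + 3762 = 3791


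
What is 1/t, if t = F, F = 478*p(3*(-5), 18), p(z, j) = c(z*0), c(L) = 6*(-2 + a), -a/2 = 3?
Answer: -1/22944 ≈ -4.3584e-5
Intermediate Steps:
a = -6 (a = -2*3 = -6)
c(L) = -48 (c(L) = 6*(-2 - 6) = 6*(-8) = -48)
p(z, j) = -48
F = -22944 (F = 478*(-48) = -22944)
t = -22944
1/t = 1/(-22944) = -1/22944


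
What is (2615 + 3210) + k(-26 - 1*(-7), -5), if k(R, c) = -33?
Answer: 5792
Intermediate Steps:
(2615 + 3210) + k(-26 - 1*(-7), -5) = (2615 + 3210) - 33 = 5825 - 33 = 5792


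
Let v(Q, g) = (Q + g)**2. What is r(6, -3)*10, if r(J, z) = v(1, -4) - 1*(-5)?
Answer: 140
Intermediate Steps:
r(J, z) = 14 (r(J, z) = (1 - 4)**2 - 1*(-5) = (-3)**2 + 5 = 9 + 5 = 14)
r(6, -3)*10 = 14*10 = 140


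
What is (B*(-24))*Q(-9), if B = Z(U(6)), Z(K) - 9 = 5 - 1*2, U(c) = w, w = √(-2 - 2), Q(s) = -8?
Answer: 2304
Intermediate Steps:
w = 2*I (w = √(-4) = 2*I ≈ 2.0*I)
U(c) = 2*I
Z(K) = 12 (Z(K) = 9 + (5 - 1*2) = 9 + (5 - 2) = 9 + 3 = 12)
B = 12
(B*(-24))*Q(-9) = (12*(-24))*(-8) = -288*(-8) = 2304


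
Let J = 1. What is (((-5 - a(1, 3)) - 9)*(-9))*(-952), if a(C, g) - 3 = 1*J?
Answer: -154224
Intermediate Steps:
a(C, g) = 4 (a(C, g) = 3 + 1*1 = 3 + 1 = 4)
(((-5 - a(1, 3)) - 9)*(-9))*(-952) = (((-5 - 1*4) - 9)*(-9))*(-952) = (((-5 - 4) - 9)*(-9))*(-952) = ((-9 - 9)*(-9))*(-952) = -18*(-9)*(-952) = 162*(-952) = -154224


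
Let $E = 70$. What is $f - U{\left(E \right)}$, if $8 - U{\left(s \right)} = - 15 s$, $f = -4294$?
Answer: $-5352$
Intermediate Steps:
$U{\left(s \right)} = 8 + 15 s$ ($U{\left(s \right)} = 8 - - 15 s = 8 + 15 s$)
$f - U{\left(E \right)} = -4294 - \left(8 + 15 \cdot 70\right) = -4294 - \left(8 + 1050\right) = -4294 - 1058 = -5352$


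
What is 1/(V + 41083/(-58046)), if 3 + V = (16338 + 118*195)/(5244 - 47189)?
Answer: -2434739470/11311438853 ≈ -0.21525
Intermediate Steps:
V = -165183/41945 (V = -3 + (16338 + 118*195)/(5244 - 47189) = -3 + (16338 + 23010)/(-41945) = -3 + 39348*(-1/41945) = -3 - 39348/41945 = -165183/41945 ≈ -3.9381)
1/(V + 41083/(-58046)) = 1/(-165183/41945 + 41083/(-58046)) = 1/(-165183/41945 + 41083*(-1/58046)) = 1/(-165183/41945 - 41083/58046) = 1/(-11311438853/2434739470) = -2434739470/11311438853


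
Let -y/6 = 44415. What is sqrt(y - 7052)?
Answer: I*sqrt(273542) ≈ 523.01*I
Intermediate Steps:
y = -266490 (y = -6*44415 = -266490)
sqrt(y - 7052) = sqrt(-266490 - 7052) = sqrt(-273542) = I*sqrt(273542)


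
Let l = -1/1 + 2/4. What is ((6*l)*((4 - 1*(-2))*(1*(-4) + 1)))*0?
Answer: 0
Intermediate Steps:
l = -½ (l = -1*1 + 2*(¼) = -1 + ½ = -½ ≈ -0.50000)
((6*l)*((4 - 1*(-2))*(1*(-4) + 1)))*0 = ((6*(-½))*((4 - 1*(-2))*(1*(-4) + 1)))*0 = -3*(4 + 2)*(-4 + 1)*0 = -18*(-3)*0 = -3*(-18)*0 = 54*0 = 0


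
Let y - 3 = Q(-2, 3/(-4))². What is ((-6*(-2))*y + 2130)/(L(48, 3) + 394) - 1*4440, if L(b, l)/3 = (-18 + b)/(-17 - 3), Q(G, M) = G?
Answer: -84252/19 ≈ -4434.3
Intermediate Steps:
y = 7 (y = 3 + (-2)² = 3 + 4 = 7)
L(b, l) = 27/10 - 3*b/20 (L(b, l) = 3*((-18 + b)/(-17 - 3)) = 3*((-18 + b)/(-20)) = 3*((-18 + b)*(-1/20)) = 3*(9/10 - b/20) = 27/10 - 3*b/20)
((-6*(-2))*y + 2130)/(L(48, 3) + 394) - 1*4440 = (-6*(-2)*7 + 2130)/((27/10 - 3/20*48) + 394) - 1*4440 = (12*7 + 2130)/((27/10 - 36/5) + 394) - 4440 = (84 + 2130)/(-9/2 + 394) - 4440 = 2214/(779/2) - 4440 = 2214*(2/779) - 4440 = 108/19 - 4440 = -84252/19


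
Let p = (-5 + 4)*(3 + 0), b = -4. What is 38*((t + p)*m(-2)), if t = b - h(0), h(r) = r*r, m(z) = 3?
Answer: -798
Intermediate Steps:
h(r) = r**2
p = -3 (p = -1*3 = -3)
t = -4 (t = -4 - 1*0**2 = -4 - 1*0 = -4 + 0 = -4)
38*((t + p)*m(-2)) = 38*((-4 - 3)*3) = 38*(-7*3) = 38*(-21) = -798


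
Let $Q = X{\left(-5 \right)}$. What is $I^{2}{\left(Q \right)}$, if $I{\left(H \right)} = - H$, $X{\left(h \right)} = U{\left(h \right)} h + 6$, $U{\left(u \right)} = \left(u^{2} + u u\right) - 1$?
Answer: $57121$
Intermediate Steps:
$U{\left(u \right)} = -1 + 2 u^{2}$ ($U{\left(u \right)} = \left(u^{2} + u^{2}\right) - 1 = 2 u^{2} - 1 = -1 + 2 u^{2}$)
$X{\left(h \right)} = 6 + h \left(-1 + 2 h^{2}\right)$ ($X{\left(h \right)} = \left(-1 + 2 h^{2}\right) h + 6 = h \left(-1 + 2 h^{2}\right) + 6 = 6 + h \left(-1 + 2 h^{2}\right)$)
$Q = -239$ ($Q = 6 - -5 + 2 \left(-5\right)^{3} = 6 + 5 + 2 \left(-125\right) = 6 + 5 - 250 = -239$)
$I^{2}{\left(Q \right)} = \left(\left(-1\right) \left(-239\right)\right)^{2} = 239^{2} = 57121$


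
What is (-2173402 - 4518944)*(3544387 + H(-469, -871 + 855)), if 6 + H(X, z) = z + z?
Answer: -23720009852754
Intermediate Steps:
H(X, z) = -6 + 2*z (H(X, z) = -6 + (z + z) = -6 + 2*z)
(-2173402 - 4518944)*(3544387 + H(-469, -871 + 855)) = (-2173402 - 4518944)*(3544387 + (-6 + 2*(-871 + 855))) = -6692346*(3544387 + (-6 + 2*(-16))) = -6692346*(3544387 + (-6 - 32)) = -6692346*(3544387 - 38) = -6692346*3544349 = -23720009852754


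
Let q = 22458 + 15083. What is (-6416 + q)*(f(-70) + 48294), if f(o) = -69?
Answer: 1501003125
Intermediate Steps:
q = 37541
(-6416 + q)*(f(-70) + 48294) = (-6416 + 37541)*(-69 + 48294) = 31125*48225 = 1501003125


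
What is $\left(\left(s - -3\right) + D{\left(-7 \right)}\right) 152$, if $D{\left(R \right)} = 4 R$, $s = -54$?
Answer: $-12008$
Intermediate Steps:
$\left(\left(s - -3\right) + D{\left(-7 \right)}\right) 152 = \left(\left(-54 - -3\right) + 4 \left(-7\right)\right) 152 = \left(\left(-54 + 3\right) - 28\right) 152 = \left(-51 - 28\right) 152 = \left(-79\right) 152 = -12008$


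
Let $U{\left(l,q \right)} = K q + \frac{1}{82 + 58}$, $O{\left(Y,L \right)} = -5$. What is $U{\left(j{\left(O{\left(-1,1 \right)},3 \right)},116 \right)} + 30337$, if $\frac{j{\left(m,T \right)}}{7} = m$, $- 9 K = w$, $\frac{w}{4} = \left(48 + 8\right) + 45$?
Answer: $\frac{31663669}{1260} \approx 25130.0$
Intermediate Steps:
$w = 404$ ($w = 4 \left(\left(48 + 8\right) + 45\right) = 4 \left(56 + 45\right) = 4 \cdot 101 = 404$)
$K = - \frac{404}{9}$ ($K = \left(- \frac{1}{9}\right) 404 = - \frac{404}{9} \approx -44.889$)
$j{\left(m,T \right)} = 7 m$
$U{\left(l,q \right)} = \frac{1}{140} - \frac{404 q}{9}$ ($U{\left(l,q \right)} = - \frac{404 q}{9} + \frac{1}{82 + 58} = - \frac{404 q}{9} + \frac{1}{140} = \frac{1}{140} - \frac{404 q}{9}$)
$U{\left(j{\left(O{\left(-1,1 \right)},3 \right)},116 \right)} + 30337 = \left(\frac{1}{140} - \frac{46864}{9}\right) + 30337 = - \frac{6560951}{1260} + 30337 = \frac{31663669}{1260}$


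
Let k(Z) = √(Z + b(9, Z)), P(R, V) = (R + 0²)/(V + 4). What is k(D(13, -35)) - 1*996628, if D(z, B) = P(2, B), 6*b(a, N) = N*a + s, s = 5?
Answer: -996628 + 5*√930/186 ≈ -9.9663e+5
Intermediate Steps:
b(a, N) = ⅚ + N*a/6 (b(a, N) = (N*a + 5)/6 = (5 + N*a)/6 = ⅚ + N*a/6)
P(R, V) = R/(4 + V) (P(R, V) = (R + 0)/(4 + V) = R/(4 + V))
D(z, B) = 2/(4 + B)
k(Z) = √(⅚ + 5*Z/2) (k(Z) = √(Z + (⅚ + (⅙)*Z*9)) = √(Z + (⅚ + 3*Z/2)) = √(⅚ + 5*Z/2))
k(D(13, -35)) - 1*996628 = √(30 + 90*(2/(4 - 35)))/6 - 1*996628 = √(30 + 90*(2/(-31)))/6 - 996628 = √(30 + 90*(2*(-1/31)))/6 - 996628 = √(30 + 90*(-2/31))/6 - 996628 = √(30 - 180/31)/6 - 996628 = √(750/31)/6 - 996628 = (5*√930/31)/6 - 996628 = 5*√930/186 - 996628 = -996628 + 5*√930/186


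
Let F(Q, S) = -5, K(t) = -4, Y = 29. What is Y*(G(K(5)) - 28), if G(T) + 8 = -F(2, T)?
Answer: -899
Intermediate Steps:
G(T) = -3 (G(T) = -8 - 1*(-5) = -8 + 5 = -3)
Y*(G(K(5)) - 28) = 29*(-3 - 28) = 29*(-31) = -899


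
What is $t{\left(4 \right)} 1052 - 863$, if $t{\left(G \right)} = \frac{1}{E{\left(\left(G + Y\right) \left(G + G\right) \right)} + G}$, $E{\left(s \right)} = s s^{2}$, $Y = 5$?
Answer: $- \frac{80528856}{93313} \approx -863.0$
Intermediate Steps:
$E{\left(s \right)} = s^{3}$
$t{\left(G \right)} = \frac{1}{G + 8 G^{3} \left(5 + G\right)^{3}}$ ($t{\left(G \right)} = \frac{1}{\left(\left(G + 5\right) \left(G + G\right)\right)^{3} + G} = \frac{1}{\left(\left(5 + G\right) 2 G\right)^{3} + G} = \frac{1}{\left(2 G \left(5 + G\right)\right)^{3} + G} = \frac{1}{8 G^{3} \left(5 + G\right)^{3} + G} = \frac{1}{G + 8 G^{3} \left(5 + G\right)^{3}}$)
$t{\left(4 \right)} 1052 - 863 = \frac{1}{4 + 8 \cdot 4^{3} \left(5 + 4\right)^{3}} \cdot 1052 - 863 = \frac{1}{4 + 8 \cdot 64 \cdot 9^{3}} \cdot 1052 - 863 = \frac{1}{4 + 8 \cdot 64 \cdot 729} \cdot 1052 - 863 = \frac{1}{4 + 373248} \cdot 1052 - 863 = \frac{1}{373252} \cdot 1052 - 863 = \frac{263}{93313} - 863 = - \frac{80528856}{93313}$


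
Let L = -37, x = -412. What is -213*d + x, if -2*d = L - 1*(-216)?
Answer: 37303/2 ≈ 18652.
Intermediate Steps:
d = -179/2 (d = -(-37 - 1*(-216))/2 = -(-37 + 216)/2 = -½*179 = -179/2 ≈ -89.500)
-213*d + x = -213*(-179/2) - 412 = 38127/2 - 412 = 37303/2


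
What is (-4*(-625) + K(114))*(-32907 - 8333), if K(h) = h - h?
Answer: -103100000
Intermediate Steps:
K(h) = 0
(-4*(-625) + K(114))*(-32907 - 8333) = (-4*(-625) + 0)*(-32907 - 8333) = (2500 + 0)*(-41240) = 2500*(-41240) = -103100000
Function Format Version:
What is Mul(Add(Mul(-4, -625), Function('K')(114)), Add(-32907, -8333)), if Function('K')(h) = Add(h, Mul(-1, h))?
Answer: -103100000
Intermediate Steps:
Function('K')(h) = 0
Mul(Add(Mul(-4, -625), Function('K')(114)), Add(-32907, -8333)) = Mul(Add(Mul(-4, -625), 0), Add(-32907, -8333)) = Mul(Add(2500, 0), -41240) = Mul(2500, -41240) = -103100000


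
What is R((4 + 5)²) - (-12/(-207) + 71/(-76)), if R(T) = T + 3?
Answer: 445091/5244 ≈ 84.876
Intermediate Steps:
R(T) = 3 + T
R((4 + 5)²) - (-12/(-207) + 71/(-76)) = (3 + (4 + 5)²) - (-12/(-207) + 71/(-76)) = (3 + 9²) - (-12*(-1/207) + 71*(-1/76)) = (3 + 81) - (4/69 - 71/76) = 84 - 1*(-4595/5244) = 84 + 4595/5244 = 445091/5244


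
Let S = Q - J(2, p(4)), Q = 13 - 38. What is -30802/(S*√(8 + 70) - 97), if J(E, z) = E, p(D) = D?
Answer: -2987794/47453 + 831654*√78/47453 ≈ 91.821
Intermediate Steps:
Q = -25
S = -27 (S = -25 - 1*2 = -25 - 2 = -27)
-30802/(S*√(8 + 70) - 97) = -30802/(-27*√(8 + 70) - 97) = -30802/(-27*√78 - 97) = -30802/(-97 - 27*√78)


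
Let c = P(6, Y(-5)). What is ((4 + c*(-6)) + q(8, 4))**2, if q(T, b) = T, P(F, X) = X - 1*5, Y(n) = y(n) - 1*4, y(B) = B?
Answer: 9216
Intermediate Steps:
Y(n) = -4 + n (Y(n) = n - 1*4 = n - 4 = -4 + n)
P(F, X) = -5 + X (P(F, X) = X - 5 = -5 + X)
c = -14 (c = -5 + (-4 - 5) = -5 - 9 = -14)
((4 + c*(-6)) + q(8, 4))**2 = ((4 - 14*(-6)) + 8)**2 = ((4 + 84) + 8)**2 = (88 + 8)**2 = 96**2 = 9216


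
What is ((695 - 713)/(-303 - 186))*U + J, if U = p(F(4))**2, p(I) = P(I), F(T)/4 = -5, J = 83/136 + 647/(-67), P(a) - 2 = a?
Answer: 4277475/1485256 ≈ 2.8800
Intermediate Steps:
P(a) = 2 + a
J = -82431/9112 (J = 83*(1/136) + 647*(-1/67) = 83/136 - 647/67 = -82431/9112 ≈ -9.0464)
F(T) = -20 (F(T) = 4*(-5) = -20)
p(I) = 2 + I
U = 324 (U = (2 - 20)**2 = (-18)**2 = 324)
((695 - 713)/(-303 - 186))*U + J = ((695 - 713)/(-303 - 186))*324 - 82431/9112 = -18/(-489)*324 - 82431/9112 = -18*(-1/489)*324 - 82431/9112 = (6/163)*324 - 82431/9112 = 1944/163 - 82431/9112 = 4277475/1485256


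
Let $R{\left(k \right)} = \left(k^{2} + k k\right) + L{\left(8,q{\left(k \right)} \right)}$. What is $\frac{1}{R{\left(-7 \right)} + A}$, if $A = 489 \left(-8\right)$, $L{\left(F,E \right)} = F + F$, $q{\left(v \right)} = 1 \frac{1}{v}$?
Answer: $- \frac{1}{3798} \approx -0.0002633$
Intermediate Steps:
$q{\left(v \right)} = \frac{1}{v}$
$L{\left(F,E \right)} = 2 F$
$A = -3912$
$R{\left(k \right)} = 16 + 2 k^{2}$ ($R{\left(k \right)} = \left(k^{2} + k k\right) + 2 \cdot 8 = \left(k^{2} + k^{2}\right) + 16 = 2 k^{2} + 16 = 16 + 2 k^{2}$)
$\frac{1}{R{\left(-7 \right)} + A} = \frac{1}{\left(16 + 2 \left(-7\right)^{2}\right) - 3912} = \frac{1}{\left(16 + 2 \cdot 49\right) - 3912} = \frac{1}{\left(16 + 98\right) - 3912} = \frac{1}{114 - 3912} = \frac{1}{-3798} = - \frac{1}{3798}$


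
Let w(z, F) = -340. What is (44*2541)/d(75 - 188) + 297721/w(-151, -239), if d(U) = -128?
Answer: -279859/160 ≈ -1749.1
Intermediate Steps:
(44*2541)/d(75 - 188) + 297721/w(-151, -239) = (44*2541)/(-128) + 297721/(-340) = 111804*(-1/128) + 297721*(-1/340) = -27951/32 - 17513/20 = -279859/160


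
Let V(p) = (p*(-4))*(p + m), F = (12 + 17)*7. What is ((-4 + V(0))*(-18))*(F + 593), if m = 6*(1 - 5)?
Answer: 57312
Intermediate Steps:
m = -24 (m = 6*(-4) = -24)
F = 203 (F = 29*7 = 203)
V(p) = -4*p*(-24 + p) (V(p) = (p*(-4))*(p - 24) = (-4*p)*(-24 + p) = -4*p*(-24 + p))
((-4 + V(0))*(-18))*(F + 593) = ((-4 + 4*0*(24 - 1*0))*(-18))*(203 + 593) = ((-4 + 4*0*(24 + 0))*(-18))*796 = ((-4 + 4*0*24)*(-18))*796 = ((-4 + 0)*(-18))*796 = -4*(-18)*796 = 72*796 = 57312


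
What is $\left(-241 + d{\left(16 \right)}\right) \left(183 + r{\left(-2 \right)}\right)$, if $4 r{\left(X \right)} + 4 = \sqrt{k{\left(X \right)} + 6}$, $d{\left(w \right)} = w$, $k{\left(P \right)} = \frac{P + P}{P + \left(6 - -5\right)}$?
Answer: $-40950 - \frac{375 \sqrt{2}}{4} \approx -41083.0$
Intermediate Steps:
$k{\left(P \right)} = \frac{2 P}{11 + P}$ ($k{\left(P \right)} = \frac{2 P}{P + \left(6 + 5\right)} = \frac{2 P}{P + 11} = \frac{2 P}{11 + P}$)
$r{\left(X \right)} = -1 + \frac{\sqrt{6 + \frac{2 X}{11 + X}}}{4}$ ($r{\left(X \right)} = -1 + \frac{\sqrt{\frac{2 X}{11 + X} + 6}}{4} = -1 + \frac{\sqrt{6 + \frac{2 X}{11 + X}}}{4}$)
$\left(-241 + d{\left(16 \right)}\right) \left(183 + r{\left(-2 \right)}\right) = \left(-241 + 16\right) \left(183 - \left(1 - \frac{\sqrt{2} \sqrt{\frac{33 + 4 \left(-2\right)}{11 - 2}}}{4}\right)\right) = - 225 \left(183 - \left(1 - \frac{\sqrt{2} \sqrt{\frac{33 - 8}{9}}}{4}\right)\right) = - 225 \left(183 - \left(1 - \frac{\sqrt{2} \sqrt{\frac{1}{9} \cdot 25}}{4}\right)\right) = - 225 \left(183 - \left(1 - \frac{\sqrt{2} \sqrt{\frac{25}{9}}}{4}\right)\right) = - 225 \left(183 - \left(1 - \frac{1}{4} \sqrt{2} \cdot \frac{5}{3}\right)\right) = - 225 \left(183 - \left(1 - \frac{5 \sqrt{2}}{12}\right)\right) = - 225 \left(182 + \frac{5 \sqrt{2}}{12}\right) = -40950 - \frac{375 \sqrt{2}}{4}$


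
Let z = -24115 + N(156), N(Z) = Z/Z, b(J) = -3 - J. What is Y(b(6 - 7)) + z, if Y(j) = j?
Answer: -24116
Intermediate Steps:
N(Z) = 1
z = -24114 (z = -24115 + 1 = -24114)
Y(b(6 - 7)) + z = (-3 - (6 - 7)) - 24114 = (-3 - 1*(-1)) - 24114 = (-3 + 1) - 24114 = -2 - 24114 = -24116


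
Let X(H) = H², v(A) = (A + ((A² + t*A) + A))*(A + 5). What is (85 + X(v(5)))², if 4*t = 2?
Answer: 19799304100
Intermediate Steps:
t = ½ (t = (¼)*2 = ½ ≈ 0.50000)
v(A) = (5 + A)*(A² + 5*A/2) (v(A) = (A + ((A² + A/2) + A))*(A + 5) = (A + (A² + 3*A/2))*(5 + A) = (A² + 5*A/2)*(5 + A) = (5 + A)*(A² + 5*A/2))
(85 + X(v(5)))² = (85 + ((½)*5*(25 + 2*5² + 15*5))²)² = (85 + ((½)*5*(25 + 2*25 + 75))²)² = (85 + ((½)*5*(25 + 50 + 75))²)² = (85 + ((½)*5*150)²)² = (85 + 375²)² = (85 + 140625)² = 140710² = 19799304100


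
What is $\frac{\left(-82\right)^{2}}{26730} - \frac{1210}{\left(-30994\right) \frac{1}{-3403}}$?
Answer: $- \frac{27463961561}{207117405} \approx -132.6$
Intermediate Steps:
$\frac{\left(-82\right)^{2}}{26730} - \frac{1210}{\left(-30994\right) \frac{1}{-3403}} = 6724 \cdot \frac{1}{26730} - \frac{1210}{\left(-30994\right) \left(- \frac{1}{3403}\right)} = \frac{3362}{13365} - \frac{1210}{\frac{30994}{3403}} = \frac{3362}{13365} - \frac{2058815}{15497} = - \frac{27463961561}{207117405}$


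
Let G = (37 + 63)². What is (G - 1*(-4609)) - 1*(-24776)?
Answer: 39385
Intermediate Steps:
G = 10000 (G = 100² = 10000)
(G - 1*(-4609)) - 1*(-24776) = (10000 - 1*(-4609)) - 1*(-24776) = (10000 + 4609) + 24776 = 14609 + 24776 = 39385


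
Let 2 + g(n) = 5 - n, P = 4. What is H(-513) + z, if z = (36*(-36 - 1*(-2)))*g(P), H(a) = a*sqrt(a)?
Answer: 1224 - 1539*I*sqrt(57) ≈ 1224.0 - 11619.0*I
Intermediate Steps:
g(n) = 3 - n (g(n) = -2 + (5 - n) = 3 - n)
H(a) = a**(3/2)
z = 1224 (z = (36*(-36 - 1*(-2)))*(3 - 1*4) = (36*(-36 + 2))*(3 - 4) = (36*(-34))*(-1) = -1224*(-1) = 1224)
H(-513) + z = (-513)**(3/2) + 1224 = -1539*I*sqrt(57) + 1224 = 1224 - 1539*I*sqrt(57)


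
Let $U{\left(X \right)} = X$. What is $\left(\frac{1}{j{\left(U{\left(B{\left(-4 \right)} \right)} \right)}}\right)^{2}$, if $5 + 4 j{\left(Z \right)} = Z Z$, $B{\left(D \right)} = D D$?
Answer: $\frac{16}{63001} \approx 0.00025396$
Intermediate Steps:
$B{\left(D \right)} = D^{2}$
$j{\left(Z \right)} = - \frac{5}{4} + \frac{Z^{2}}{4}$ ($j{\left(Z \right)} = - \frac{5}{4} + \frac{Z Z}{4} = - \frac{5}{4} + \frac{Z^{2}}{4}$)
$\left(\frac{1}{j{\left(U{\left(B{\left(-4 \right)} \right)} \right)}}\right)^{2} = \left(\frac{1}{- \frac{5}{4} + \frac{\left(\left(-4\right)^{2}\right)^{2}}{4}}\right)^{2} = \left(\frac{1}{- \frac{5}{4} + \frac{16^{2}}{4}}\right)^{2} = \left(\frac{1}{- \frac{5}{4} + \frac{1}{4} \cdot 256}\right)^{2} = \left(\frac{1}{- \frac{5}{4} + 64}\right)^{2} = \left(\frac{1}{\frac{251}{4}}\right)^{2} = \left(\frac{4}{251}\right)^{2} = \frac{16}{63001}$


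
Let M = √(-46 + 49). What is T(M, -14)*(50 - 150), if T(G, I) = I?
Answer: 1400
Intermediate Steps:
M = √3 ≈ 1.7320
T(M, -14)*(50 - 150) = -14*(50 - 150) = -14*(-100) = 1400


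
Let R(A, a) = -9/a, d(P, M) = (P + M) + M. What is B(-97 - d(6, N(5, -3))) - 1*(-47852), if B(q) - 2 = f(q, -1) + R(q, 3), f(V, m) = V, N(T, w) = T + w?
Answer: 47744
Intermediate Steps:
d(P, M) = P + 2*M (d(P, M) = (M + P) + M = P + 2*M)
B(q) = -1 + q (B(q) = 2 + (q - 9/3) = 2 + (q - 9*⅓) = 2 + (q - 3) = 2 + (-3 + q) = -1 + q)
B(-97 - d(6, N(5, -3))) - 1*(-47852) = (-1 + (-97 - (6 + 2*(5 - 3)))) - 1*(-47852) = (-1 + (-97 - (6 + 2*2))) + 47852 = (-1 + (-97 - (6 + 4))) + 47852 = (-1 + (-97 - 1*10)) + 47852 = (-1 + (-97 - 10)) + 47852 = (-1 - 107) + 47852 = -108 + 47852 = 47744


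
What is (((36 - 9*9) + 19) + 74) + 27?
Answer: 75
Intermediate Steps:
(((36 - 9*9) + 19) + 74) + 27 = (((36 - 81) + 19) + 74) + 27 = ((-45 + 19) + 74) + 27 = (-26 + 74) + 27 = 48 + 27 = 75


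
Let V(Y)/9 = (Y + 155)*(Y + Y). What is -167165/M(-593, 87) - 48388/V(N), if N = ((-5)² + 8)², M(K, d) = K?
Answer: 1019067777109/3615059646 ≈ 281.90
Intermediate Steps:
N = 1089 (N = (25 + 8)² = 33² = 1089)
V(Y) = 18*Y*(155 + Y) (V(Y) = 9*((Y + 155)*(Y + Y)) = 9*((155 + Y)*(2*Y)) = 9*(2*Y*(155 + Y)) = 18*Y*(155 + Y))
-167165/M(-593, 87) - 48388/V(N) = -167165/(-593) - 48388*1/(19602*(155 + 1089)) = -167165*(-1/593) - 48388/(18*1089*1244) = 167165/593 - 48388/24384888 = 167165/593 - 48388*1/24384888 = 167165/593 - 12097/6096222 = 1019067777109/3615059646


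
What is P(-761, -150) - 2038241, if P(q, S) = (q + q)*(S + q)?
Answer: -651699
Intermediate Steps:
P(q, S) = 2*q*(S + q) (P(q, S) = (2*q)*(S + q) = 2*q*(S + q))
P(-761, -150) - 2038241 = 2*(-761)*(-150 - 761) - 2038241 = 2*(-761)*(-911) - 2038241 = 1386542 - 2038241 = -651699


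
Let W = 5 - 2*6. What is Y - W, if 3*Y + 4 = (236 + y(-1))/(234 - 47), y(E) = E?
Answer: 1138/187 ≈ 6.0856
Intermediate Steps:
W = -7 (W = 5 - 12 = -7)
Y = -171/187 (Y = -4/3 + ((236 - 1)/(234 - 47))/3 = -4/3 + (235/187)/3 = -4/3 + (235*(1/187))/3 = -4/3 + (⅓)*(235/187) = -4/3 + 235/561 = -171/187 ≈ -0.91444)
Y - W = -171/187 - 1*(-7) = -171/187 + 7 = 1138/187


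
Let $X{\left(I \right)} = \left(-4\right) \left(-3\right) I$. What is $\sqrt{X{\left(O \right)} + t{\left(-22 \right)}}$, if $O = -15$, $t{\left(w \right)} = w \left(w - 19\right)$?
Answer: $19 \sqrt{2} \approx 26.87$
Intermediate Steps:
$t{\left(w \right)} = w \left(-19 + w\right)$
$X{\left(I \right)} = 12 I$
$\sqrt{X{\left(O \right)} + t{\left(-22 \right)}} = \sqrt{12 \left(-15\right) - 22 \left(-19 - 22\right)} = \sqrt{-180 - -902} = \sqrt{-180 + 902} = \sqrt{722} = 19 \sqrt{2}$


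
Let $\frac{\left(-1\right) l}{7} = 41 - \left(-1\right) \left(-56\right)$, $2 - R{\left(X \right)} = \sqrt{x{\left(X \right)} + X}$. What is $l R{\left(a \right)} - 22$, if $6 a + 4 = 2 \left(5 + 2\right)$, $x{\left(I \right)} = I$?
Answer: $188 - 35 \sqrt{30} \approx -3.7029$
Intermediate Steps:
$a = \frac{5}{3}$ ($a = - \frac{2}{3} + \frac{2 \left(5 + 2\right)}{6} = - \frac{2}{3} + \frac{2 \cdot 7}{6} = - \frac{2}{3} + \frac{1}{6} \cdot 14 = - \frac{2}{3} + \frac{7}{3} = \frac{5}{3} \approx 1.6667$)
$R{\left(X \right)} = 2 - \sqrt{2} \sqrt{X}$ ($R{\left(X \right)} = 2 - \sqrt{X + X} = 2 - \sqrt{2 X} = 2 - \sqrt{2} \sqrt{X}$)
$l = 105$ ($l = - 7 \left(41 - \left(-1\right) \left(-56\right)\right) = - 7 \left(41 - 56\right) = \left(-7\right) \left(-15\right) = 105$)
$l R{\left(a \right)} - 22 = 105 \left(2 - \sqrt{2} \sqrt{\frac{5}{3}}\right) - 22 = 105 \left(2 - \sqrt{2} \frac{\sqrt{15}}{3}\right) - 22 = 105 \left(2 - \frac{\sqrt{30}}{3}\right) - 22 = \left(210 - 35 \sqrt{30}\right) - 22 = 188 - 35 \sqrt{30}$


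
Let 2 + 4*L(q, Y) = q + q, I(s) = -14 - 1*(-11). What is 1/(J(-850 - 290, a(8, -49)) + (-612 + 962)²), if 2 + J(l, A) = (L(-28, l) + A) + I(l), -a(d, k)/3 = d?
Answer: 2/244913 ≈ 8.1662e-6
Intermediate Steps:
a(d, k) = -3*d
I(s) = -3 (I(s) = -14 + 11 = -3)
L(q, Y) = -½ + q/2 (L(q, Y) = -½ + (q + q)/4 = -½ + (2*q)/4 = -½ + q/2)
J(l, A) = -39/2 + A (J(l, A) = -2 + (((-½ + (½)*(-28)) + A) - 3) = -2 + (((-½ - 14) + A) - 3) = -2 + ((-29/2 + A) - 3) = -2 + (-35/2 + A) = -39/2 + A)
1/(J(-850 - 290, a(8, -49)) + (-612 + 962)²) = 1/((-39/2 - 3*8) + (-612 + 962)²) = 1/((-39/2 - 24) + 350²) = 1/(-87/2 + 122500) = 1/(244913/2) = 2/244913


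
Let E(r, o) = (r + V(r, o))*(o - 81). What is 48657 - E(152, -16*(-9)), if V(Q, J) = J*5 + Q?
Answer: -15855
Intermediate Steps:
V(Q, J) = Q + 5*J (V(Q, J) = 5*J + Q = Q + 5*J)
E(r, o) = (-81 + o)*(2*r + 5*o) (E(r, o) = (r + (r + 5*o))*(o - 81) = (2*r + 5*o)*(-81 + o) = (-81 + o)*(2*r + 5*o))
48657 - E(152, -16*(-9)) = 48657 - (-(-6480)*(-9) - 162*152 - 16*(-9)*152 + (-16*(-9))*(152 + 5*(-16*(-9)))) = 48657 - (-405*144 - 24624 + 144*152 + 144*(152 + 5*144)) = 48657 - (-58320 - 24624 + 21888 + 144*(152 + 720)) = 48657 - (-58320 - 24624 + 21888 + 144*872) = 48657 - (-58320 - 24624 + 21888 + 125568) = 48657 - 1*64512 = 48657 - 64512 = -15855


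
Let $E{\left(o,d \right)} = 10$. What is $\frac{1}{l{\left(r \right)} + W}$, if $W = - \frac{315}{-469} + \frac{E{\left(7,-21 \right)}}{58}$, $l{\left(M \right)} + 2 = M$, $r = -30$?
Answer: $- \frac{1943}{60536} \approx -0.032097$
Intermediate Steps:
$l{\left(M \right)} = -2 + M$
$W = \frac{1640}{1943}$ ($W = - \frac{315}{-469} + \frac{10}{58} = \left(-315\right) \left(- \frac{1}{469}\right) + 10 \cdot \frac{1}{58} = \frac{45}{67} + \frac{5}{29} = \frac{1640}{1943} \approx 0.84406$)
$\frac{1}{l{\left(r \right)} + W} = \frac{1}{\left(-2 - 30\right) + \frac{1640}{1943}} = \frac{1}{-32 + \frac{1640}{1943}} = \frac{1}{- \frac{60536}{1943}} = - \frac{1943}{60536}$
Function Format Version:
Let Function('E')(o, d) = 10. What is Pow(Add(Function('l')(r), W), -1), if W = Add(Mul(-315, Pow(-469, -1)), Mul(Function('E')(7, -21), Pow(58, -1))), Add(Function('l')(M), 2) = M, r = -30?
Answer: Rational(-1943, 60536) ≈ -0.032097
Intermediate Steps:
Function('l')(M) = Add(-2, M)
W = Rational(1640, 1943) (W = Add(Mul(-315, Pow(-469, -1)), Mul(10, Pow(58, -1))) = Add(Mul(-315, Rational(-1, 469)), Mul(10, Rational(1, 58))) = Add(Rational(45, 67), Rational(5, 29)) = Rational(1640, 1943) ≈ 0.84406)
Pow(Add(Function('l')(r), W), -1) = Pow(Add(Add(-2, -30), Rational(1640, 1943)), -1) = Pow(Add(-32, Rational(1640, 1943)), -1) = Pow(Rational(-60536, 1943), -1) = Rational(-1943, 60536)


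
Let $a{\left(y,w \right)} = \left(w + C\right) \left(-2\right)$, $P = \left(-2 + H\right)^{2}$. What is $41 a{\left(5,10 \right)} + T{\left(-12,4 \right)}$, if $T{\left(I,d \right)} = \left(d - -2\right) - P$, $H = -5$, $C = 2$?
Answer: $-1027$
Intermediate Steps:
$P = 49$ ($P = \left(-2 - 5\right)^{2} = \left(-7\right)^{2} = 49$)
$T{\left(I,d \right)} = -47 + d$ ($T{\left(I,d \right)} = \left(d - -2\right) - 49 = \left(d + 2\right) - 49 = \left(2 + d\right) - 49 = -47 + d$)
$a{\left(y,w \right)} = -4 - 2 w$ ($a{\left(y,w \right)} = \left(w + 2\right) \left(-2\right) = \left(2 + w\right) \left(-2\right) = -4 - 2 w$)
$41 a{\left(5,10 \right)} + T{\left(-12,4 \right)} = 41 \left(-4 - 20\right) + \left(-47 + 4\right) = 41 \left(-4 - 20\right) - 43 = 41 \left(-24\right) - 43 = -984 - 43 = -1027$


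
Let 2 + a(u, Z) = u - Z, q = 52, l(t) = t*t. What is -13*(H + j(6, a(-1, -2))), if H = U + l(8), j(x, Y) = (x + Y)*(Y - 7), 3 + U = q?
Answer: -949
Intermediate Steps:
l(t) = t²
U = 49 (U = -3 + 52 = 49)
a(u, Z) = -2 + u - Z (a(u, Z) = -2 + (u - Z) = -2 + u - Z)
j(x, Y) = (-7 + Y)*(Y + x) (j(x, Y) = (Y + x)*(-7 + Y) = (-7 + Y)*(Y + x))
H = 113 (H = 49 + 8² = 49 + 64 = 113)
-13*(H + j(6, a(-1, -2))) = -13*(113 + ((-2 - 1 - 1*(-2))² - 7*(-2 - 1 - 1*(-2)) - 7*6 + (-2 - 1 - 1*(-2))*6)) = -13*(113 + ((-2 - 1 + 2)² - 7*(-2 - 1 + 2) - 42 + (-2 - 1 + 2)*6)) = -13*(113 + ((-1)² - 7*(-1) - 42 - 1*6)) = -13*(113 + (1 + 7 - 42 - 6)) = -13*(113 - 40) = -13*73 = -949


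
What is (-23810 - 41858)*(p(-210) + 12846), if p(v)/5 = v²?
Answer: -15323365128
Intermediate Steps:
p(v) = 5*v²
(-23810 - 41858)*(p(-210) + 12846) = (-23810 - 41858)*(5*(-210)² + 12846) = -65668*(5*44100 + 12846) = -65668*(220500 + 12846) = -65668*233346 = -15323365128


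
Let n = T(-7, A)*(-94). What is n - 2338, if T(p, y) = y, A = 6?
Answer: -2902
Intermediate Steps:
n = -564 (n = 6*(-94) = -564)
n - 2338 = -564 - 2338 = -2902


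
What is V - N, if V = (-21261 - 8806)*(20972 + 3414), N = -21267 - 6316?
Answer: -733186279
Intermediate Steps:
N = -27583
V = -733213862 (V = -30067*24386 = -733213862)
V - N = -733213862 - 1*(-27583) = -733213862 + 27583 = -733186279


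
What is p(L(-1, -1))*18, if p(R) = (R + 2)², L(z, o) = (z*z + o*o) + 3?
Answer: 882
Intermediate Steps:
L(z, o) = 3 + o² + z² (L(z, o) = (z² + o²) + 3 = (o² + z²) + 3 = 3 + o² + z²)
p(R) = (2 + R)²
p(L(-1, -1))*18 = (2 + (3 + (-1)² + (-1)²))²*18 = (2 + (3 + 1 + 1))²*18 = (2 + 5)²*18 = 7²*18 = 49*18 = 882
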